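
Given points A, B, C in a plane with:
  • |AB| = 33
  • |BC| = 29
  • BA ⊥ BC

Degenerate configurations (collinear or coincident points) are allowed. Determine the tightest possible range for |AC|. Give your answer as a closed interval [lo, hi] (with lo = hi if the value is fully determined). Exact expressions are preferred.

|AC| = √(1930)  (≈ 43.9318)

|AB| ∈ {33}
|BC| ∈ {29}
|AC| ∈ {√(1930)}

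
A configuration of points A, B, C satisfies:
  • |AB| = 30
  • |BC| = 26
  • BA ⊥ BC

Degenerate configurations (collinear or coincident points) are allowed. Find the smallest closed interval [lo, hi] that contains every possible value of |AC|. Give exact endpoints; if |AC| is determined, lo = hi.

|AB| ∈ {30}
|BC| ∈ {26}
|AC| ∈ {2·√(394)}

|AC| = 2·√(394)  (≈ 39.6989)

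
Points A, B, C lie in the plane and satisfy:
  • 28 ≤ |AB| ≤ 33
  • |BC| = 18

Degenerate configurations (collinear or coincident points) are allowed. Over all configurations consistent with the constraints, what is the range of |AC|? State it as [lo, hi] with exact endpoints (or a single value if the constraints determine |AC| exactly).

|AC| ∈ [10, 51]  (≈ [10.0000, 51.0000])

|AB| ∈ [28, 33]
|BC| ∈ {18}
|AC| ∈ [10, 51]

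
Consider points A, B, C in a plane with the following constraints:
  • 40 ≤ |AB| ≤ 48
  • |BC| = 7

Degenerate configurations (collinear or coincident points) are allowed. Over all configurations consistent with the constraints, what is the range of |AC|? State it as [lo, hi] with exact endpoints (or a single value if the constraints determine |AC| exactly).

|AB| ∈ [40, 48]
|BC| ∈ {7}
|AC| ∈ [33, 55]

|AC| ∈ [33, 55]  (≈ [33.0000, 55.0000])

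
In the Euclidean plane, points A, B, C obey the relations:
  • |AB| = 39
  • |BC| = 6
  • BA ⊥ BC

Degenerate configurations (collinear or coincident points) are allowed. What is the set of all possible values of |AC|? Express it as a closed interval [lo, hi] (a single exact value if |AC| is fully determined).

|AB| ∈ {39}
|BC| ∈ {6}
|AC| ∈ {3·√(173)}

|AC| = 3·√(173)  (≈ 39.4588)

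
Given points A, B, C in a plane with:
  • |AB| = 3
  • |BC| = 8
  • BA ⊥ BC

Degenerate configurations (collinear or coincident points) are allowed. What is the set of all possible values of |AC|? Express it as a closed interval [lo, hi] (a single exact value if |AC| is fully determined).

|AB| ∈ {3}
|BC| ∈ {8}
|AC| ∈ {√(73)}

|AC| = √(73)  (≈ 8.5440)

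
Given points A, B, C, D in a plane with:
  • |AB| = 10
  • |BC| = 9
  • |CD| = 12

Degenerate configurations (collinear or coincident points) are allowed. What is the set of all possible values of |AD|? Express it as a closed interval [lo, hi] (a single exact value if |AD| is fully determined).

|AD| ∈ [0, 31]  (≈ [0.0000, 31.0000])

|AB| ∈ {10}
|BC| ∈ {9}
|CD| ∈ {12}
|AC| ∈ [1, 19]
|BD| ∈ [3, 21]
|AD| ∈ [0, 31]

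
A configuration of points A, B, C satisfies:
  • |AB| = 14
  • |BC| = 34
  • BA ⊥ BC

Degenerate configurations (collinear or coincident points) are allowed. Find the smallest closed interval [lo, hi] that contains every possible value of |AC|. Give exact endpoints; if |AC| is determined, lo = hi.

|AB| ∈ {14}
|BC| ∈ {34}
|AC| ∈ {26·√(2)}

|AC| = 26·√(2)  (≈ 36.7696)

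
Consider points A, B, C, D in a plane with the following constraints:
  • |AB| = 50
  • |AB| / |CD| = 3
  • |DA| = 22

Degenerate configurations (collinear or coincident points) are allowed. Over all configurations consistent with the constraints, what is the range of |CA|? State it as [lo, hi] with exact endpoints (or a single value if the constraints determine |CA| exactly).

|CA| ∈ [16/3, 116/3]  (≈ [5.3333, 38.6667])

|AB| ∈ {50}
|AD| ∈ {22}
|CD| ∈ {50/3}
|BD| ∈ [28, 72]
|AC| ∈ [16/3, 116/3]
|BC| ∈ [34/3, 266/3]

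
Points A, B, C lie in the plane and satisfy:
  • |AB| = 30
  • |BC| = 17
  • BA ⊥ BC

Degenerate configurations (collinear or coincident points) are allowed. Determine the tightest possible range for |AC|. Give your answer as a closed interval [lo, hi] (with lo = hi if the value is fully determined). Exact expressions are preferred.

|AC| = √(1189)  (≈ 34.4819)

|AB| ∈ {30}
|BC| ∈ {17}
|AC| ∈ {√(1189)}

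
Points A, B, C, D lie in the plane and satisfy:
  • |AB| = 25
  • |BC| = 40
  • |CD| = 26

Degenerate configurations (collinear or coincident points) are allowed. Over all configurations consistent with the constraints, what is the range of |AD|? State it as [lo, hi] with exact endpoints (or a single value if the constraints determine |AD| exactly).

|AB| ∈ {25}
|BC| ∈ {40}
|CD| ∈ {26}
|AC| ∈ [15, 65]
|BD| ∈ [14, 66]
|AD| ∈ [0, 91]

|AD| ∈ [0, 91]  (≈ [0.0000, 91.0000])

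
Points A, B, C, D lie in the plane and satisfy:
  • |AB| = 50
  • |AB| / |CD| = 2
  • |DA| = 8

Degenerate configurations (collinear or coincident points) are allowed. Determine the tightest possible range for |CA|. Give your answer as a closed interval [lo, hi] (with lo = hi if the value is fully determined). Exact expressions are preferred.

|AB| ∈ {50}
|AD| ∈ {8}
|CD| ∈ {25}
|BD| ∈ [42, 58]
|AC| ∈ [17, 33]
|BC| ∈ [17, 83]

|CA| ∈ [17, 33]  (≈ [17.0000, 33.0000])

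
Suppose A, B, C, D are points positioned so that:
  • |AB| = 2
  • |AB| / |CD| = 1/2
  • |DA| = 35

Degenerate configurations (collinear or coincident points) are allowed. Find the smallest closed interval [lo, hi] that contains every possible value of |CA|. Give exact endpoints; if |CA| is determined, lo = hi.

|AB| ∈ {2}
|AD| ∈ {35}
|CD| ∈ {4}
|BD| ∈ [33, 37]
|AC| ∈ [31, 39]
|BC| ∈ [29, 41]

|CA| ∈ [31, 39]  (≈ [31.0000, 39.0000])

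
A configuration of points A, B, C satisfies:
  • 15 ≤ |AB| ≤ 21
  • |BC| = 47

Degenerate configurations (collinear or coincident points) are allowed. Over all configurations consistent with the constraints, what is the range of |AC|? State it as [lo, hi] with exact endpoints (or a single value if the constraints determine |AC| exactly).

|AC| ∈ [26, 68]  (≈ [26.0000, 68.0000])

|AB| ∈ [15, 21]
|BC| ∈ {47}
|AC| ∈ [26, 68]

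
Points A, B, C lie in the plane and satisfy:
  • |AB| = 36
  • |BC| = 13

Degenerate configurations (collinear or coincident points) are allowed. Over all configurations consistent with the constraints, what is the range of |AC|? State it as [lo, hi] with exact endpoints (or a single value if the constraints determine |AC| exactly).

|AC| ∈ [23, 49]  (≈ [23.0000, 49.0000])

|AB| ∈ {36}
|BC| ∈ {13}
|AC| ∈ [23, 49]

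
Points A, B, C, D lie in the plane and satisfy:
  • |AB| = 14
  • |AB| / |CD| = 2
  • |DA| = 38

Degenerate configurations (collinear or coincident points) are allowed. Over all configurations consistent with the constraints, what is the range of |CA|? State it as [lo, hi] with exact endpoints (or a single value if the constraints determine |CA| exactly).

|CA| ∈ [31, 45]  (≈ [31.0000, 45.0000])

|AB| ∈ {14}
|AD| ∈ {38}
|CD| ∈ {7}
|BD| ∈ [24, 52]
|AC| ∈ [31, 45]
|BC| ∈ [17, 59]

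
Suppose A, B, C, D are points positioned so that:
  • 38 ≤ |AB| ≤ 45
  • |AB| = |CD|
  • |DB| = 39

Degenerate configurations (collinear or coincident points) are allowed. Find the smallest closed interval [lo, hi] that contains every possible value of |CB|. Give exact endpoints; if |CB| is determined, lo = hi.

|CB| ∈ [0, 84]  (≈ [0.0000, 84.0000])

|AB| ∈ [38, 45]
|BD| ∈ {39}
|CD| ∈ [38, 45]
|AD| ∈ [0, 84]
|BC| ∈ [0, 84]
|AC| ∈ [0, 129]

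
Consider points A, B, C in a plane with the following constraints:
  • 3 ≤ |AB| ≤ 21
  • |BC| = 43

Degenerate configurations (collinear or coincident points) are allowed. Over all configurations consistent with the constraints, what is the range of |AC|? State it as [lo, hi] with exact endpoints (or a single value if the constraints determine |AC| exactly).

|AC| ∈ [22, 64]  (≈ [22.0000, 64.0000])

|AB| ∈ [3, 21]
|BC| ∈ {43}
|AC| ∈ [22, 64]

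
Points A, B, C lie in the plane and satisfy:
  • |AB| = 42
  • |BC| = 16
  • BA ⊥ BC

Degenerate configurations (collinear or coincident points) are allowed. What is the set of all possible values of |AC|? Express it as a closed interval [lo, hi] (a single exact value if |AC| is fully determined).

|AC| = 2·√(505)  (≈ 44.9444)

|AB| ∈ {42}
|BC| ∈ {16}
|AC| ∈ {2·√(505)}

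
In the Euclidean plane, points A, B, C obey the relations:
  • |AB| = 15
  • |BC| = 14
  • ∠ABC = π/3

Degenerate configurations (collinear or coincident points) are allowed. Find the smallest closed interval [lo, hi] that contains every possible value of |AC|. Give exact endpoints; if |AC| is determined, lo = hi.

|AB| ∈ {15}
|BC| ∈ {14}
|AC| ∈ {√(211)}

|AC| = √(211)  (≈ 14.5258)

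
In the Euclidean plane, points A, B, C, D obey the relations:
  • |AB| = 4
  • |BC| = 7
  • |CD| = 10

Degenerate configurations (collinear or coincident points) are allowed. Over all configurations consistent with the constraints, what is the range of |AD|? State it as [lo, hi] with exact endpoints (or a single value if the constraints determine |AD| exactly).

|AB| ∈ {4}
|BC| ∈ {7}
|CD| ∈ {10}
|AC| ∈ [3, 11]
|BD| ∈ [3, 17]
|AD| ∈ [0, 21]

|AD| ∈ [0, 21]  (≈ [0.0000, 21.0000])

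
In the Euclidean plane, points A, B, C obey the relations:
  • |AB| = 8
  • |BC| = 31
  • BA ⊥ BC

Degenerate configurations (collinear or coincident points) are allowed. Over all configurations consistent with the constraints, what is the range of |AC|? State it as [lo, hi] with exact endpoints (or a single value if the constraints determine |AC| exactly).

|AB| ∈ {8}
|BC| ∈ {31}
|AC| ∈ {5·√(41)}

|AC| = 5·√(41)  (≈ 32.0156)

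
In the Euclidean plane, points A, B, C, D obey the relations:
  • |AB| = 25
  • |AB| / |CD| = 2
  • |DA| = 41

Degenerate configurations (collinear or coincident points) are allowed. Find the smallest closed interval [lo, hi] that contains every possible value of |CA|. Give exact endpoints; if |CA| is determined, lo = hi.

|AB| ∈ {25}
|AD| ∈ {41}
|CD| ∈ {25/2}
|BD| ∈ [16, 66]
|AC| ∈ [57/2, 107/2]
|BC| ∈ [7/2, 157/2]

|CA| ∈ [57/2, 107/2]  (≈ [28.5000, 53.5000])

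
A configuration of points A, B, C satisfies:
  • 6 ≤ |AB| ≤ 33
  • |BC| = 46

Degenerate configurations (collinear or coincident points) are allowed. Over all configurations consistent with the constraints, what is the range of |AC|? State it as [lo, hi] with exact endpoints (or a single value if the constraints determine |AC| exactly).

|AB| ∈ [6, 33]
|BC| ∈ {46}
|AC| ∈ [13, 79]

|AC| ∈ [13, 79]  (≈ [13.0000, 79.0000])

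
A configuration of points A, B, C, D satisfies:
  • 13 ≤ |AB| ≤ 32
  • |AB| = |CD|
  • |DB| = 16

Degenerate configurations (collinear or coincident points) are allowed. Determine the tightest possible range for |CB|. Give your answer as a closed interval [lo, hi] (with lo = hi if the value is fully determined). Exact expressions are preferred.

|CB| ∈ [0, 48]  (≈ [0.0000, 48.0000])

|AB| ∈ [13, 32]
|BD| ∈ {16}
|CD| ∈ [13, 32]
|AD| ∈ [0, 48]
|BC| ∈ [0, 48]
|AC| ∈ [0, 80]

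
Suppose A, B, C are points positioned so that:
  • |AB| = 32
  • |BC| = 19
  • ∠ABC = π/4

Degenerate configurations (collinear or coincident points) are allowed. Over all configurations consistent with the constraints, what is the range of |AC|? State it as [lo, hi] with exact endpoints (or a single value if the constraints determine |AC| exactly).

|AC| = √(1385 - 608·√(2))  (≈ 22.9163)

|AB| ∈ {32}
|BC| ∈ {19}
|AC| ∈ {√(1385 - 608·√(2))}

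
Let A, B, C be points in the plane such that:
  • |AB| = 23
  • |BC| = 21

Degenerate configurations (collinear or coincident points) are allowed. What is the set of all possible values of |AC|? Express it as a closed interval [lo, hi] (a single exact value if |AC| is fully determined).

|AB| ∈ {23}
|BC| ∈ {21}
|AC| ∈ [2, 44]

|AC| ∈ [2, 44]  (≈ [2.0000, 44.0000])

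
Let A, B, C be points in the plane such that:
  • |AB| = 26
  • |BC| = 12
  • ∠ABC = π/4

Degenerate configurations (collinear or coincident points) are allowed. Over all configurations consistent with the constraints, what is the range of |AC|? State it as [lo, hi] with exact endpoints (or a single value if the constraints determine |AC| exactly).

|AB| ∈ {26}
|BC| ∈ {12}
|AC| ∈ {2·√(205 - 78·√(2))}

|AC| = 2·√(205 - 78·√(2))  (≈ 19.4619)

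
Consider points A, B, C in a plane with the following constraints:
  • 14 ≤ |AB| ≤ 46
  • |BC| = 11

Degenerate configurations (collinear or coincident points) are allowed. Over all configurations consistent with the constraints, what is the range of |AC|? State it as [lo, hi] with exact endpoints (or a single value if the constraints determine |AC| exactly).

|AC| ∈ [3, 57]  (≈ [3.0000, 57.0000])

|AB| ∈ [14, 46]
|BC| ∈ {11}
|AC| ∈ [3, 57]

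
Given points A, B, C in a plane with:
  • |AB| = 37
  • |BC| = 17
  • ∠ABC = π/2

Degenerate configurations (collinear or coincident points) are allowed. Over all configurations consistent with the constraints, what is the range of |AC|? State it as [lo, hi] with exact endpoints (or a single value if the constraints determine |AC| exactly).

|AB| ∈ {37}
|BC| ∈ {17}
|AC| ∈ {√(1658)}

|AC| = √(1658)  (≈ 40.7185)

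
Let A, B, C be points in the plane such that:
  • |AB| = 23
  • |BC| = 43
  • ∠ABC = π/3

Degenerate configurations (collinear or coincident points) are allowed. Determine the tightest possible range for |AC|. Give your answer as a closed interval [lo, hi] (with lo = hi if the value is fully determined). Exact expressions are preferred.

|AC| = √(1389)  (≈ 37.2693)

|AB| ∈ {23}
|BC| ∈ {43}
|AC| ∈ {√(1389)}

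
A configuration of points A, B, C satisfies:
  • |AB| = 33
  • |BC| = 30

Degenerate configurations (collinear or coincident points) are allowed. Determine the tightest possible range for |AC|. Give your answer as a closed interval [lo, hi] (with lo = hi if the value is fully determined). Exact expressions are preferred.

|AB| ∈ {33}
|BC| ∈ {30}
|AC| ∈ [3, 63]

|AC| ∈ [3, 63]  (≈ [3.0000, 63.0000])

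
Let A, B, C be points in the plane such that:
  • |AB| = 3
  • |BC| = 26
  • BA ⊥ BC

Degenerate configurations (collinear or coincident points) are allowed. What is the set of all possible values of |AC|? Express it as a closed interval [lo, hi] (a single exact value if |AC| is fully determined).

|AB| ∈ {3}
|BC| ∈ {26}
|AC| ∈ {√(685)}

|AC| = √(685)  (≈ 26.1725)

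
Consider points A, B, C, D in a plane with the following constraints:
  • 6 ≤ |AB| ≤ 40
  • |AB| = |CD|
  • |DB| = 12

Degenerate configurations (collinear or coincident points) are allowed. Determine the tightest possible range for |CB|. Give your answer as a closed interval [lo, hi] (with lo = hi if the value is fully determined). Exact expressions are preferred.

|AB| ∈ [6, 40]
|BD| ∈ {12}
|CD| ∈ [6, 40]
|AD| ∈ [0, 52]
|BC| ∈ [0, 52]
|AC| ∈ [0, 92]

|CB| ∈ [0, 52]  (≈ [0.0000, 52.0000])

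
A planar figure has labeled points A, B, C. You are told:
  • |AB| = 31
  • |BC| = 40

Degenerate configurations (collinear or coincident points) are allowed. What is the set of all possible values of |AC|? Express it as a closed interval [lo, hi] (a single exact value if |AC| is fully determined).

|AC| ∈ [9, 71]  (≈ [9.0000, 71.0000])

|AB| ∈ {31}
|BC| ∈ {40}
|AC| ∈ [9, 71]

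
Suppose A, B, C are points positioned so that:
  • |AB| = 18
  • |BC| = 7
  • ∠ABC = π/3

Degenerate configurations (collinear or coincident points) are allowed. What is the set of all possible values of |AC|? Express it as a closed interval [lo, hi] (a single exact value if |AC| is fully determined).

|AB| ∈ {18}
|BC| ∈ {7}
|AC| ∈ {√(247)}

|AC| = √(247)  (≈ 15.7162)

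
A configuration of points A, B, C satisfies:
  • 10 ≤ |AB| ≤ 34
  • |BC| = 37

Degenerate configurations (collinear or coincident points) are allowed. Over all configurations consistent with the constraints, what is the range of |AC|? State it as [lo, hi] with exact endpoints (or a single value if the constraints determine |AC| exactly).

|AB| ∈ [10, 34]
|BC| ∈ {37}
|AC| ∈ [3, 71]

|AC| ∈ [3, 71]  (≈ [3.0000, 71.0000])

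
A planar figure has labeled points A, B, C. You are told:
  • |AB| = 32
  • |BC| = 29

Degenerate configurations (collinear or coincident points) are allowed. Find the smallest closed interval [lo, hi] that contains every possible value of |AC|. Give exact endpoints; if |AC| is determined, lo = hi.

|AC| ∈ [3, 61]  (≈ [3.0000, 61.0000])

|AB| ∈ {32}
|BC| ∈ {29}
|AC| ∈ [3, 61]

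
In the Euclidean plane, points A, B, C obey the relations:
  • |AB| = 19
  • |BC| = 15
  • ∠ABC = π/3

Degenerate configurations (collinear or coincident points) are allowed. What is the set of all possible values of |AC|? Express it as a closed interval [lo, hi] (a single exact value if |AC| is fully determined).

|AB| ∈ {19}
|BC| ∈ {15}
|AC| ∈ {√(301)}

|AC| = √(301)  (≈ 17.3494)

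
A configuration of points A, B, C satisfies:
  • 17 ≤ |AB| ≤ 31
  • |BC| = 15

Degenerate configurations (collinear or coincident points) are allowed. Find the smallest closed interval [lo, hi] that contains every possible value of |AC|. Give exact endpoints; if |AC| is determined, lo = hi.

|AB| ∈ [17, 31]
|BC| ∈ {15}
|AC| ∈ [2, 46]

|AC| ∈ [2, 46]  (≈ [2.0000, 46.0000])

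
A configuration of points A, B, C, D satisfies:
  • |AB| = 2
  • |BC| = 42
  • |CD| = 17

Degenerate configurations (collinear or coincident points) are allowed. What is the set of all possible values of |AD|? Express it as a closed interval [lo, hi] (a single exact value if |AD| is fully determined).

|AB| ∈ {2}
|BC| ∈ {42}
|CD| ∈ {17}
|AC| ∈ [40, 44]
|BD| ∈ [25, 59]
|AD| ∈ [23, 61]

|AD| ∈ [23, 61]  (≈ [23.0000, 61.0000])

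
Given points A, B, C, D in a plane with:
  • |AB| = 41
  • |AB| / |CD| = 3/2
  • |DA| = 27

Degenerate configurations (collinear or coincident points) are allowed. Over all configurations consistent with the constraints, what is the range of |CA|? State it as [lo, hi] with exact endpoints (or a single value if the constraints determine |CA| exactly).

|CA| ∈ [1/3, 163/3]  (≈ [0.3333, 54.3333])

|AB| ∈ {41}
|AD| ∈ {27}
|CD| ∈ {82/3}
|BD| ∈ [14, 68]
|AC| ∈ [1/3, 163/3]
|BC| ∈ [0, 286/3]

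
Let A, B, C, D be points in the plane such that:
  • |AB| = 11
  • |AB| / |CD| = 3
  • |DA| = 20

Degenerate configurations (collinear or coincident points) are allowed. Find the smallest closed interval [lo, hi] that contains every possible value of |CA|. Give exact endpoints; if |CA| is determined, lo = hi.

|AB| ∈ {11}
|AD| ∈ {20}
|CD| ∈ {11/3}
|BD| ∈ [9, 31]
|AC| ∈ [49/3, 71/3]
|BC| ∈ [16/3, 104/3]

|CA| ∈ [49/3, 71/3]  (≈ [16.3333, 23.6667])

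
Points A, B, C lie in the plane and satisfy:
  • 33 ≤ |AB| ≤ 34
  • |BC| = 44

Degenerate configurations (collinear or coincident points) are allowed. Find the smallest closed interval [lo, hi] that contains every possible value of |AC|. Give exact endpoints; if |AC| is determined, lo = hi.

|AC| ∈ [10, 78]  (≈ [10.0000, 78.0000])

|AB| ∈ [33, 34]
|BC| ∈ {44}
|AC| ∈ [10, 78]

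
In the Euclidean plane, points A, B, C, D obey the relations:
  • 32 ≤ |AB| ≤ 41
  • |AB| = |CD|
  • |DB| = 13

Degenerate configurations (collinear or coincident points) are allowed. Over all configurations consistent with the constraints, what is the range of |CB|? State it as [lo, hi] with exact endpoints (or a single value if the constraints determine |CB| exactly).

|AB| ∈ [32, 41]
|BD| ∈ {13}
|CD| ∈ [32, 41]
|AD| ∈ [19, 54]
|BC| ∈ [19, 54]
|AC| ∈ [0, 95]

|CB| ∈ [19, 54]  (≈ [19.0000, 54.0000])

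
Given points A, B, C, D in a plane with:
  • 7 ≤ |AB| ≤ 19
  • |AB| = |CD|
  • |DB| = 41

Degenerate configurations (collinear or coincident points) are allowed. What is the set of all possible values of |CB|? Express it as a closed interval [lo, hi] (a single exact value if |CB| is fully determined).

|CB| ∈ [22, 60]  (≈ [22.0000, 60.0000])

|AB| ∈ [7, 19]
|BD| ∈ {41}
|CD| ∈ [7, 19]
|AD| ∈ [22, 60]
|BC| ∈ [22, 60]
|AC| ∈ [3, 79]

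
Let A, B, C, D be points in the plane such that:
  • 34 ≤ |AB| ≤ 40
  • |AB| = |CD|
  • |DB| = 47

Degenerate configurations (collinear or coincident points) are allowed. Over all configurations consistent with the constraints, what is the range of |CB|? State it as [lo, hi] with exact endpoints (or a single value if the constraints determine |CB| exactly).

|AB| ∈ [34, 40]
|BD| ∈ {47}
|CD| ∈ [34, 40]
|AD| ∈ [7, 87]
|BC| ∈ [7, 87]
|AC| ∈ [0, 127]

|CB| ∈ [7, 87]  (≈ [7.0000, 87.0000])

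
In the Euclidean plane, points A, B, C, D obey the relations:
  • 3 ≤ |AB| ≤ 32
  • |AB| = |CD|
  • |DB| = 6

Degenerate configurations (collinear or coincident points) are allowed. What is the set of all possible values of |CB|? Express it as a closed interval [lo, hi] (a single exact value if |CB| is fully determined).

|CB| ∈ [0, 38]  (≈ [0.0000, 38.0000])

|AB| ∈ [3, 32]
|BD| ∈ {6}
|CD| ∈ [3, 32]
|AD| ∈ [0, 38]
|BC| ∈ [0, 38]
|AC| ∈ [0, 70]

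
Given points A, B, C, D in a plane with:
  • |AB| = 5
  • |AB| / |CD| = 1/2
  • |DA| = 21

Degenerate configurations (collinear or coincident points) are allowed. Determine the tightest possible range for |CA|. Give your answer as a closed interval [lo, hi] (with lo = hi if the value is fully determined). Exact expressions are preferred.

|AB| ∈ {5}
|AD| ∈ {21}
|CD| ∈ {10}
|BD| ∈ [16, 26]
|AC| ∈ [11, 31]
|BC| ∈ [6, 36]

|CA| ∈ [11, 31]  (≈ [11.0000, 31.0000])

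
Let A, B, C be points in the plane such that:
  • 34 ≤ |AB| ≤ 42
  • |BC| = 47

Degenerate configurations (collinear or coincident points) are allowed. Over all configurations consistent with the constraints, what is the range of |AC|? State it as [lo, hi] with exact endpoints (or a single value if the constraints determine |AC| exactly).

|AC| ∈ [5, 89]  (≈ [5.0000, 89.0000])

|AB| ∈ [34, 42]
|BC| ∈ {47}
|AC| ∈ [5, 89]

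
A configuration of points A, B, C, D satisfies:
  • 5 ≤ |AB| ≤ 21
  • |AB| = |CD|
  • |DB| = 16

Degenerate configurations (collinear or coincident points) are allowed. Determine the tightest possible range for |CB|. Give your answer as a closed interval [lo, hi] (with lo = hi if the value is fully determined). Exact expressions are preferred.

|AB| ∈ [5, 21]
|BD| ∈ {16}
|CD| ∈ [5, 21]
|AD| ∈ [0, 37]
|BC| ∈ [0, 37]
|AC| ∈ [0, 58]

|CB| ∈ [0, 37]  (≈ [0.0000, 37.0000])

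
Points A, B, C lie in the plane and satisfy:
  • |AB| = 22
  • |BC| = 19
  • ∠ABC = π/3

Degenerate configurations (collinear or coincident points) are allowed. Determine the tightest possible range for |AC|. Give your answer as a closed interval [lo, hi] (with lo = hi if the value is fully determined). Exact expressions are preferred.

|AC| = √(427)  (≈ 20.6640)

|AB| ∈ {22}
|BC| ∈ {19}
|AC| ∈ {√(427)}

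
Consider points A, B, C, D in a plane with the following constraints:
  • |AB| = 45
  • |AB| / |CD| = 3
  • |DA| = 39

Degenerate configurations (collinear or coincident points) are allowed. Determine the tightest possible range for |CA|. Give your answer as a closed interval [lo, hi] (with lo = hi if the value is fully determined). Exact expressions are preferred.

|CA| ∈ [24, 54]  (≈ [24.0000, 54.0000])

|AB| ∈ {45}
|AD| ∈ {39}
|CD| ∈ {15}
|BD| ∈ [6, 84]
|AC| ∈ [24, 54]
|BC| ∈ [0, 99]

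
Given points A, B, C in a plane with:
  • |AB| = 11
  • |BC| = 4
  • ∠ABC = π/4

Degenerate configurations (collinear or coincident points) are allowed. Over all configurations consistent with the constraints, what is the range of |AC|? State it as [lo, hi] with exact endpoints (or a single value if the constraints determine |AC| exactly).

|AC| = √(137 - 44·√(2))  (≈ 8.6472)

|AB| ∈ {11}
|BC| ∈ {4}
|AC| ∈ {√(137 - 44·√(2))}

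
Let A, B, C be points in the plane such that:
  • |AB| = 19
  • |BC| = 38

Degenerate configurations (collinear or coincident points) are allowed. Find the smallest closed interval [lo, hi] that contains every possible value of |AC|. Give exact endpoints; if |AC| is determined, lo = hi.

|AC| ∈ [19, 57]  (≈ [19.0000, 57.0000])

|AB| ∈ {19}
|BC| ∈ {38}
|AC| ∈ [19, 57]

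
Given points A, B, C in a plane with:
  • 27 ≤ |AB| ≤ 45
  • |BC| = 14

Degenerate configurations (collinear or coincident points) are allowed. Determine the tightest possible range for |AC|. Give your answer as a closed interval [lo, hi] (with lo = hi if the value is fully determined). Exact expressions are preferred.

|AB| ∈ [27, 45]
|BC| ∈ {14}
|AC| ∈ [13, 59]

|AC| ∈ [13, 59]  (≈ [13.0000, 59.0000])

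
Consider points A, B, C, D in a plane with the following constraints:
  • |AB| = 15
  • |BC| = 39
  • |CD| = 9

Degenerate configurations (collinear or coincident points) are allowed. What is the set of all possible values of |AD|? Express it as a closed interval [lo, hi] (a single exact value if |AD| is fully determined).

|AB| ∈ {15}
|BC| ∈ {39}
|CD| ∈ {9}
|AC| ∈ [24, 54]
|BD| ∈ [30, 48]
|AD| ∈ [15, 63]

|AD| ∈ [15, 63]  (≈ [15.0000, 63.0000])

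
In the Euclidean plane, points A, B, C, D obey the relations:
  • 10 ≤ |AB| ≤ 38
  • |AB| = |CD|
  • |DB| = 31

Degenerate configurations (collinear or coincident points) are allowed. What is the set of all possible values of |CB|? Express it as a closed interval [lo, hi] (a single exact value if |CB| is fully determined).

|AB| ∈ [10, 38]
|BD| ∈ {31}
|CD| ∈ [10, 38]
|AD| ∈ [0, 69]
|BC| ∈ [0, 69]
|AC| ∈ [0, 107]

|CB| ∈ [0, 69]  (≈ [0.0000, 69.0000])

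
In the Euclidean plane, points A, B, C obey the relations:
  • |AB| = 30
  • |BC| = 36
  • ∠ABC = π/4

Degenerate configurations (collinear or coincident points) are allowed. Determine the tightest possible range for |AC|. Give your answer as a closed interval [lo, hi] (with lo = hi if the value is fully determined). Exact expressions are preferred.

|AB| ∈ {30}
|BC| ∈ {36}
|AC| ∈ {6·√(61 - 30·√(2))}

|AC| = 6·√(61 - 30·√(2))  (≈ 25.8583)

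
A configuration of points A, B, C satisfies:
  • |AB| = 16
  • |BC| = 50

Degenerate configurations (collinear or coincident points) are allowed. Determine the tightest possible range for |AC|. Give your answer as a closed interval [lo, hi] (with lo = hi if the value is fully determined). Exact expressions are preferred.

|AC| ∈ [34, 66]  (≈ [34.0000, 66.0000])

|AB| ∈ {16}
|BC| ∈ {50}
|AC| ∈ [34, 66]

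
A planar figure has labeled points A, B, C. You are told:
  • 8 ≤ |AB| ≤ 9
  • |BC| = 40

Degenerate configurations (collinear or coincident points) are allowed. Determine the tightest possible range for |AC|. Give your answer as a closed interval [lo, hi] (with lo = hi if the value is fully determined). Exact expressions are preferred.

|AB| ∈ [8, 9]
|BC| ∈ {40}
|AC| ∈ [31, 49]

|AC| ∈ [31, 49]  (≈ [31.0000, 49.0000])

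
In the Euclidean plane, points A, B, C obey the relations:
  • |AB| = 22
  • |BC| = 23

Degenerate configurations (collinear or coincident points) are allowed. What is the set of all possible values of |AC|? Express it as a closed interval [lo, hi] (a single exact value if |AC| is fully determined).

|AC| ∈ [1, 45]  (≈ [1.0000, 45.0000])

|AB| ∈ {22}
|BC| ∈ {23}
|AC| ∈ [1, 45]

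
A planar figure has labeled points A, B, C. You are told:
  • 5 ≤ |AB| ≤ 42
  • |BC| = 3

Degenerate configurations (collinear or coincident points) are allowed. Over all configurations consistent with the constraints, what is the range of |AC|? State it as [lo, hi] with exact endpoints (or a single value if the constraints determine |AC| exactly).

|AB| ∈ [5, 42]
|BC| ∈ {3}
|AC| ∈ [2, 45]

|AC| ∈ [2, 45]  (≈ [2.0000, 45.0000])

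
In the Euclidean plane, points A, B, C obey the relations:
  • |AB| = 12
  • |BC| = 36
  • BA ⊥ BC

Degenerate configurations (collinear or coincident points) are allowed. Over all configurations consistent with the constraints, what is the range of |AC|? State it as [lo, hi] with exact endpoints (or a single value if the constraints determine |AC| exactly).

|AC| = 12·√(10)  (≈ 37.9473)

|AB| ∈ {12}
|BC| ∈ {36}
|AC| ∈ {12·√(10)}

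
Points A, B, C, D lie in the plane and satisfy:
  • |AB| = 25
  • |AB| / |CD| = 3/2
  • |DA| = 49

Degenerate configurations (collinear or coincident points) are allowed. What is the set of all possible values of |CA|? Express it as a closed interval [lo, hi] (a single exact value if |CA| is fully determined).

|AB| ∈ {25}
|AD| ∈ {49}
|CD| ∈ {50/3}
|BD| ∈ [24, 74]
|AC| ∈ [97/3, 197/3]
|BC| ∈ [22/3, 272/3]

|CA| ∈ [97/3, 197/3]  (≈ [32.3333, 65.6667])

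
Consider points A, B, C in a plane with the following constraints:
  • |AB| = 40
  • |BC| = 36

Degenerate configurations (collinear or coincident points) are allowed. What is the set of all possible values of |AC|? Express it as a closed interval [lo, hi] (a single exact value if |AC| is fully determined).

|AB| ∈ {40}
|BC| ∈ {36}
|AC| ∈ [4, 76]

|AC| ∈ [4, 76]  (≈ [4.0000, 76.0000])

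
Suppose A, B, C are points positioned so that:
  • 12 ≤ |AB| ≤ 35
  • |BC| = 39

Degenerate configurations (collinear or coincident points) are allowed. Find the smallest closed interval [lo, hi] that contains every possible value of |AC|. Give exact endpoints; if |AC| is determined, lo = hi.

|AB| ∈ [12, 35]
|BC| ∈ {39}
|AC| ∈ [4, 74]

|AC| ∈ [4, 74]  (≈ [4.0000, 74.0000])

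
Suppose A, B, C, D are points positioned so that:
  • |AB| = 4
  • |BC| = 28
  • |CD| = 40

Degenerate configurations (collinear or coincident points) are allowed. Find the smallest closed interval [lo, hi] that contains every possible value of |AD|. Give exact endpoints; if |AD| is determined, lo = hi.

|AD| ∈ [8, 72]  (≈ [8.0000, 72.0000])

|AB| ∈ {4}
|BC| ∈ {28}
|CD| ∈ {40}
|AC| ∈ [24, 32]
|BD| ∈ [12, 68]
|AD| ∈ [8, 72]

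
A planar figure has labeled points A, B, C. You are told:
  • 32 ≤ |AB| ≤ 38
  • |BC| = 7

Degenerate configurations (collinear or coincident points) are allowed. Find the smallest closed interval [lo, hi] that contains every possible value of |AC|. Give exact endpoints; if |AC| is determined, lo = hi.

|AB| ∈ [32, 38]
|BC| ∈ {7}
|AC| ∈ [25, 45]

|AC| ∈ [25, 45]  (≈ [25.0000, 45.0000])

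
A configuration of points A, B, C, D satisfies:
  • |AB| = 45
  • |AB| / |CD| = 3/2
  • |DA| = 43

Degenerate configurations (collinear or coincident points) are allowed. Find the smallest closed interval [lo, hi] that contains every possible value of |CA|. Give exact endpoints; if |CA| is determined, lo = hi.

|CA| ∈ [13, 73]  (≈ [13.0000, 73.0000])

|AB| ∈ {45}
|AD| ∈ {43}
|CD| ∈ {30}
|BD| ∈ [2, 88]
|AC| ∈ [13, 73]
|BC| ∈ [0, 118]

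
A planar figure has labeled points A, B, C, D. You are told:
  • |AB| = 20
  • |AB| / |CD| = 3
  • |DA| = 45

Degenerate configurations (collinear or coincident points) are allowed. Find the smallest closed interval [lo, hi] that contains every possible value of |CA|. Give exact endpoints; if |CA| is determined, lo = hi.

|AB| ∈ {20}
|AD| ∈ {45}
|CD| ∈ {20/3}
|BD| ∈ [25, 65]
|AC| ∈ [115/3, 155/3]
|BC| ∈ [55/3, 215/3]

|CA| ∈ [115/3, 155/3]  (≈ [38.3333, 51.6667])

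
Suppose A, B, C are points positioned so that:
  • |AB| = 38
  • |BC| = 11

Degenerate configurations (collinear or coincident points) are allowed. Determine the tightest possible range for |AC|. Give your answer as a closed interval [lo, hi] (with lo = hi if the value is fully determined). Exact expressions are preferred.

|AB| ∈ {38}
|BC| ∈ {11}
|AC| ∈ [27, 49]

|AC| ∈ [27, 49]  (≈ [27.0000, 49.0000])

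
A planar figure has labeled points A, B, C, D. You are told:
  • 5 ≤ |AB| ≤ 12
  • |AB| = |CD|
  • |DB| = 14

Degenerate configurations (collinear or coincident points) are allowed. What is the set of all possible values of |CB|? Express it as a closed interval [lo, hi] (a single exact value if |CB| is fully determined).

|CB| ∈ [2, 26]  (≈ [2.0000, 26.0000])

|AB| ∈ [5, 12]
|BD| ∈ {14}
|CD| ∈ [5, 12]
|AD| ∈ [2, 26]
|BC| ∈ [2, 26]
|AC| ∈ [0, 38]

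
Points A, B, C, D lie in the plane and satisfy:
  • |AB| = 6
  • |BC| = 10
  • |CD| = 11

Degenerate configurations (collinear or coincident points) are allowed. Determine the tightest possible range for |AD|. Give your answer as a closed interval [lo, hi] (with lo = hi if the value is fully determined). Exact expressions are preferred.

|AB| ∈ {6}
|BC| ∈ {10}
|CD| ∈ {11}
|AC| ∈ [4, 16]
|BD| ∈ [1, 21]
|AD| ∈ [0, 27]

|AD| ∈ [0, 27]  (≈ [0.0000, 27.0000])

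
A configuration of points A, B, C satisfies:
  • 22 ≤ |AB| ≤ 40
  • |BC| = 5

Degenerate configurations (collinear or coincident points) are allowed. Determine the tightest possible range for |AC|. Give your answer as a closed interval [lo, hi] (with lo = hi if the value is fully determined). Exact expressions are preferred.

|AC| ∈ [17, 45]  (≈ [17.0000, 45.0000])

|AB| ∈ [22, 40]
|BC| ∈ {5}
|AC| ∈ [17, 45]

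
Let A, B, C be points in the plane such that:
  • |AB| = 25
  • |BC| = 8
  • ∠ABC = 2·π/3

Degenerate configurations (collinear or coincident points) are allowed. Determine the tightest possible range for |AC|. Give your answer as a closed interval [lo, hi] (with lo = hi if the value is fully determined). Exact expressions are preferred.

|AB| ∈ {25}
|BC| ∈ {8}
|AC| ∈ {√(889)}

|AC| = √(889)  (≈ 29.8161)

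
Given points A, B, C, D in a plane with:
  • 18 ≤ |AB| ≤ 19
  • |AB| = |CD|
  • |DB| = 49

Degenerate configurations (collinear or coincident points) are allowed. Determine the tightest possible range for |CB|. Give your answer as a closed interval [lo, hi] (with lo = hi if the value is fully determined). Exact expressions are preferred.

|AB| ∈ [18, 19]
|BD| ∈ {49}
|CD| ∈ [18, 19]
|AD| ∈ [30, 68]
|BC| ∈ [30, 68]
|AC| ∈ [11, 87]

|CB| ∈ [30, 68]  (≈ [30.0000, 68.0000])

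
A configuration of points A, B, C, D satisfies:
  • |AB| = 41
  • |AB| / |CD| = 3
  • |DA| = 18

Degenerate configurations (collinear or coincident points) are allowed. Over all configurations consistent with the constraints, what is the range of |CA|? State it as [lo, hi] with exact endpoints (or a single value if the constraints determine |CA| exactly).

|AB| ∈ {41}
|AD| ∈ {18}
|CD| ∈ {41/3}
|BD| ∈ [23, 59]
|AC| ∈ [13/3, 95/3]
|BC| ∈ [28/3, 218/3]

|CA| ∈ [13/3, 95/3]  (≈ [4.3333, 31.6667])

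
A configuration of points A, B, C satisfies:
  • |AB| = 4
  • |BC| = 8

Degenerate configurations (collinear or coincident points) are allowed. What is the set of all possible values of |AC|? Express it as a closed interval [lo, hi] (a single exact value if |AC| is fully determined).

|AB| ∈ {4}
|BC| ∈ {8}
|AC| ∈ [4, 12]

|AC| ∈ [4, 12]  (≈ [4.0000, 12.0000])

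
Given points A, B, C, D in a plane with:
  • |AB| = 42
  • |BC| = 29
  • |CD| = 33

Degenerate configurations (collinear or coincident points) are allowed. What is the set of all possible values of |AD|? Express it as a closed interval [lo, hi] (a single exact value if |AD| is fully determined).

|AD| ∈ [0, 104]  (≈ [0.0000, 104.0000])

|AB| ∈ {42}
|BC| ∈ {29}
|CD| ∈ {33}
|AC| ∈ [13, 71]
|BD| ∈ [4, 62]
|AD| ∈ [0, 104]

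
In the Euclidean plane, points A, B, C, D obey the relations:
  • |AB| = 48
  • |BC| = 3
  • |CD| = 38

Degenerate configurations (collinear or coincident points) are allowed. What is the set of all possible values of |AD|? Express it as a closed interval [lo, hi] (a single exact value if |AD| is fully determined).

|AD| ∈ [7, 89]  (≈ [7.0000, 89.0000])

|AB| ∈ {48}
|BC| ∈ {3}
|CD| ∈ {38}
|AC| ∈ [45, 51]
|BD| ∈ [35, 41]
|AD| ∈ [7, 89]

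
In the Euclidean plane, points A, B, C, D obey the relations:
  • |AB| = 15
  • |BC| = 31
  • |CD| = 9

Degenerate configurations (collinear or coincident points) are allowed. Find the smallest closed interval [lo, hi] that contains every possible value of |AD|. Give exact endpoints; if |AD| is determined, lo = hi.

|AD| ∈ [7, 55]  (≈ [7.0000, 55.0000])

|AB| ∈ {15}
|BC| ∈ {31}
|CD| ∈ {9}
|AC| ∈ [16, 46]
|BD| ∈ [22, 40]
|AD| ∈ [7, 55]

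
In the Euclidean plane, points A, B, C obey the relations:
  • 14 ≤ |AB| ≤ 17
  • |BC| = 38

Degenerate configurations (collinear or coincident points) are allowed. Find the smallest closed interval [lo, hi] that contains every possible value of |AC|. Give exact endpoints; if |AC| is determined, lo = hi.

|AC| ∈ [21, 55]  (≈ [21.0000, 55.0000])

|AB| ∈ [14, 17]
|BC| ∈ {38}
|AC| ∈ [21, 55]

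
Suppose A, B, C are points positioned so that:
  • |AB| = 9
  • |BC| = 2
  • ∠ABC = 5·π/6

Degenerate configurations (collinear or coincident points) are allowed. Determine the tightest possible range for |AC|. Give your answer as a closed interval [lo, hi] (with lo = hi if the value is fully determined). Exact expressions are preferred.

|AB| ∈ {9}
|BC| ∈ {2}
|AC| ∈ {√(18·√(3) + 85)}

|AC| = √(18·√(3) + 85)  (≈ 10.7785)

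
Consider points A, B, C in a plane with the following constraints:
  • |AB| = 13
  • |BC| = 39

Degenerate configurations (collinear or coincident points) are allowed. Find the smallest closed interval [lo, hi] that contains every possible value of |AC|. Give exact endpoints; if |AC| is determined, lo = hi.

|AB| ∈ {13}
|BC| ∈ {39}
|AC| ∈ [26, 52]

|AC| ∈ [26, 52]  (≈ [26.0000, 52.0000])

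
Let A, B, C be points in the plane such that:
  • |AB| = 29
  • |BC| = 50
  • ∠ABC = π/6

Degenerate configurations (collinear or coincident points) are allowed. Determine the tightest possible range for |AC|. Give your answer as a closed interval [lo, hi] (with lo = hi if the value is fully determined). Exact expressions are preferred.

|AB| ∈ {29}
|BC| ∈ {50}
|AC| ∈ {√(3341 - 1450·√(3))}

|AC| = √(3341 - 1450·√(3))  (≈ 28.8015)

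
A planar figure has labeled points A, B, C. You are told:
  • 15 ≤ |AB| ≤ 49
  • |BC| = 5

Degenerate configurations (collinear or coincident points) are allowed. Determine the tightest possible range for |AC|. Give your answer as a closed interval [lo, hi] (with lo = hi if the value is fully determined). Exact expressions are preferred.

|AC| ∈ [10, 54]  (≈ [10.0000, 54.0000])

|AB| ∈ [15, 49]
|BC| ∈ {5}
|AC| ∈ [10, 54]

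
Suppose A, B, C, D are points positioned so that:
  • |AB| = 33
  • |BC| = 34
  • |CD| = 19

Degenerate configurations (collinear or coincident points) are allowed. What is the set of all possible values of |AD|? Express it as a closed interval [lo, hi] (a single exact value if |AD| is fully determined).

|AD| ∈ [0, 86]  (≈ [0.0000, 86.0000])

|AB| ∈ {33}
|BC| ∈ {34}
|CD| ∈ {19}
|AC| ∈ [1, 67]
|BD| ∈ [15, 53]
|AD| ∈ [0, 86]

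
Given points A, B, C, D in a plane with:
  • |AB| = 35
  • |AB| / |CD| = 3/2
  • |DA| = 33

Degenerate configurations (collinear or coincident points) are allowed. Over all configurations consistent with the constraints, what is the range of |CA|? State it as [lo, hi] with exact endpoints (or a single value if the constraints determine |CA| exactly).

|CA| ∈ [29/3, 169/3]  (≈ [9.6667, 56.3333])

|AB| ∈ {35}
|AD| ∈ {33}
|CD| ∈ {70/3}
|BD| ∈ [2, 68]
|AC| ∈ [29/3, 169/3]
|BC| ∈ [0, 274/3]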